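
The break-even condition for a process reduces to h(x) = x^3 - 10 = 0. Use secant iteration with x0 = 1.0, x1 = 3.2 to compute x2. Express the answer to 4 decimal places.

h(1.0) = -9.000000, h(3.2) = 22.768000
x2 = 3.200000 − 22.768000·(3.200000 − 1.000000) / (22.768000 − (-9.000000)) = 3.200000 − (50.089600)/(31.768000) = 1.623269

1.6233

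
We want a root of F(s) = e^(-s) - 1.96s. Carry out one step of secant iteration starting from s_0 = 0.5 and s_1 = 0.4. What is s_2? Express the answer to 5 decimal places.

F(0.5) = -0.3734693, F(0.4) = -0.1136800
s_2 = 0.4000000 − (-0.1136800)·(0.4000000 − 0.5000000) / (-0.1136800 − (-0.3734693)) = 0.4000000 − (0.0113680)/(0.2597894) = 0.3562415

0.35624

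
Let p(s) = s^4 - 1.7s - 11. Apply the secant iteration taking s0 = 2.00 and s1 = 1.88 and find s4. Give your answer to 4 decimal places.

1.9448

p(2.00) = 1.600000, p(1.88) = -1.704017
s2 = 1.880000 − (-1.704017)·(1.880000 − 2.000000) / (-1.704017 − 1.600000) = 1.880000 − (0.204482)/(-3.304017) = 1.941889
p(1.941889) = -0.081279
s3 = 1.941889 − (-0.081279)·(1.941889 − 1.880000) / (-0.081279 − (-1.704017)) = 1.941889 − (-0.005030)/(1.622738) = 1.944989
p(1.944989) = 0.004467
s4 = 1.944989 − 0.004467·(1.944989 − 1.941889) / (0.004467 − (-0.081279)) = 1.944989 − (0.000014)/(0.085746) = 1.944827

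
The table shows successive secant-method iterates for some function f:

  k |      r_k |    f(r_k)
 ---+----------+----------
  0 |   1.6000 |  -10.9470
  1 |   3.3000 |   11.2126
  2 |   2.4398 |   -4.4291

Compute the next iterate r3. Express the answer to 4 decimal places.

2.6834

r3 = 2.4398 − (-4.4291)·(2.4398 − 3.3000) / (-4.4291 − 11.2126)
   = 2.4398 − (3.809912)/(-15.641700) = 2.683374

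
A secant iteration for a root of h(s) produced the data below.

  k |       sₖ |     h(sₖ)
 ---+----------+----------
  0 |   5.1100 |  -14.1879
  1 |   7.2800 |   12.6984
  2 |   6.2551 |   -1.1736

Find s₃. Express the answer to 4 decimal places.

s₃ = 6.2551 − (-1.1736)·(6.2551 − 7.2800) / (-1.1736 − 12.6984)
   = 6.2551 − (1.202823)/(-13.872000) = 6.341809

6.3418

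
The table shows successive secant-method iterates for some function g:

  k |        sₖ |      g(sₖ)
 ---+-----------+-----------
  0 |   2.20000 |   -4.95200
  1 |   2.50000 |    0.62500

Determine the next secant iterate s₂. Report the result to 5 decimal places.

2.46638

s₂ = 2.50000 − 0.62500·(2.50000 − 2.20000) / (0.62500 − (-4.95200))
   = 2.50000 − (0.1875000)/(5.5770000) = 2.4663798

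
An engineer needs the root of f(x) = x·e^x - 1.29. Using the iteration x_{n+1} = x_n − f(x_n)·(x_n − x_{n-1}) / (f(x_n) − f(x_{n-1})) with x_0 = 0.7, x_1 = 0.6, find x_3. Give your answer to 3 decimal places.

f(0.7) = 0.11963, f(0.6) = -0.19673
x_2 = 0.60000 − (-0.19673)·(0.60000 − 0.70000) / (-0.19673 − 0.11963) = 0.60000 − (0.01967)/(-0.31636) = 0.66219
f(0.66219) = -0.00600
x_3 = 0.66219 − (-0.00600)·(0.66219 − 0.60000) / (-0.00600 − (-0.19673)) = 0.66219 − (-0.00037)/(0.19072) = 0.66414

0.664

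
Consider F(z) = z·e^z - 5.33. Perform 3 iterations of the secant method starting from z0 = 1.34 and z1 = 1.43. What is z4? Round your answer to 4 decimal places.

F(1.34) = -0.212482, F(1.43) = 0.645540
z2 = 1.430000 − 0.645540·(1.430000 − 1.340000) / (0.645540 − (-0.212482)) = 1.430000 − (0.058099)/(0.858022) = 1.362288
F(1.362288) = -0.010107
z3 = 1.362288 − (-0.010107)·(1.362288 − 1.430000) / (-0.010107 − 0.645540) = 1.362288 − (0.000684)/(-0.655647) = 1.363332
F(1.363332) = -0.000471
z4 = 1.363332 − (-0.000471)·(1.363332 − 1.362288) / (-0.000471 − (-0.010107)) = 1.363332 − (0.000000)/(0.009636) = 1.363383

1.3634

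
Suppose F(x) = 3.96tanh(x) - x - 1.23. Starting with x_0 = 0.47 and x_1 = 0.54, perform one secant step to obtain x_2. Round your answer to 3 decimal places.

F(0.47) = 0.03527, F(0.54) = 0.18223
x_2 = 0.54000 − 0.18223·(0.54000 − 0.47000) / (0.18223 − 0.03527) = 0.54000 − (0.01276)/(0.14696) = 0.45320

0.453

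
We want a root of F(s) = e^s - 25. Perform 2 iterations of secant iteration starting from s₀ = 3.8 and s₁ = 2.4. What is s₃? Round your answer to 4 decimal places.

F(3.8) = 19.701184, F(2.4) = -13.976824
s₂ = 2.400000 − (-13.976824)·(2.400000 − 3.800000) / (-13.976824 − 19.701184) = 2.400000 − (19.567553)/(-33.678008) = 2.981019
F(2.981019) = -5.292117
s₃ = 2.981019 − (-5.292117)·(2.981019 − 2.400000) / (-5.292117 − (-13.976824)) = 2.981019 − (-3.074819)/(8.684707) = 3.335069

3.3351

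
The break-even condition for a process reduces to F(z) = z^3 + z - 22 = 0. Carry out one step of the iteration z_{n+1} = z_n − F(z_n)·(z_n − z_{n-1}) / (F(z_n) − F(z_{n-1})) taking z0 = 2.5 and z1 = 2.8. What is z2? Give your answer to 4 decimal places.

2.6754

F(2.5) = -3.875000, F(2.8) = 2.752000
z2 = 2.800000 − 2.752000·(2.800000 − 2.500000) / (2.752000 − (-3.875000)) = 2.800000 − (0.825600)/(6.627000) = 2.675419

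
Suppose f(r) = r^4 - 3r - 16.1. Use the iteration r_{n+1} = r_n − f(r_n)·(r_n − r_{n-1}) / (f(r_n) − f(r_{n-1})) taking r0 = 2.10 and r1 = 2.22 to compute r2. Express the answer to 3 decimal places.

2.179

f(2.10) = -2.95190, f(2.22) = 1.52913
r2 = 2.22000 − 1.52913·(2.22000 − 2.10000) / (1.52913 − (-2.95190)) = 2.22000 − (0.18350)/(4.48103) = 2.17905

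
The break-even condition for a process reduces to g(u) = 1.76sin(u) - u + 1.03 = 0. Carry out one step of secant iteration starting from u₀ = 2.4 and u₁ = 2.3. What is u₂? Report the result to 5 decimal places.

g(2.4) = -0.1811848, g(2.3) = 0.0424412
u₂ = 2.3000000 − 0.0424412·(2.3000000 − 2.4000000) / (0.0424412 − (-0.1811848)) = 2.3000000 − (-0.0042441)/(0.2236260) = 2.3189786

2.31898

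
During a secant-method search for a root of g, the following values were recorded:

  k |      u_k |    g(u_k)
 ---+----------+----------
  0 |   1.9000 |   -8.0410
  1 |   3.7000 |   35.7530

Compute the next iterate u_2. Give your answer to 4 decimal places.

2.2305

u_2 = 3.7000 − 35.7530·(3.7000 − 1.9000) / (35.7530 − (-8.0410))
   = 3.7000 − (64.355400)/(43.794000) = 2.230497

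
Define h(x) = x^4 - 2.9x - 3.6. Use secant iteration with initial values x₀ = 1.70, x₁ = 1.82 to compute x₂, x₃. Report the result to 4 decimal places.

h(1.70) = -0.177900, h(1.82) = 2.093994
x₂ = 1.820000 − 2.093994·(1.820000 − 1.700000) / (2.093994 − (-0.177900)) = 1.820000 − (0.251279)/(2.271894) = 1.709397
h(1.709397) = -0.018952
x₃ = 1.709397 − (-0.018952)·(1.709397 − 1.820000) / (-0.018952 − 2.093994) = 1.709397 − (0.002096)/(-2.112946) = 1.710389

1.7094, 1.7104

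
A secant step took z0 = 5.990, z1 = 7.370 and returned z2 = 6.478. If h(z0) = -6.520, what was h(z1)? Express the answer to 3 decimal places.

The secant line through (5.990, -6.520) and (7.370, h(z1)) crosses zero at z2 = 6.478.
So (5.990, -6.520), (7.370, h(z1)), (6.478, 0) are collinear:
h(z1) = -6.520 · (7.370 − 6.478) / (5.990 − 6.478) = -6.520 · (0.89200)/(-0.48800) = 11.91770

11.918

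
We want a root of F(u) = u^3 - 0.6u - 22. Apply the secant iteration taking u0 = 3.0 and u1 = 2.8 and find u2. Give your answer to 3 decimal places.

F(3.0) = 3.20000, F(2.8) = -1.72800
u2 = 2.80000 − (-1.72800)·(2.80000 − 3.00000) / (-1.72800 − 3.20000) = 2.80000 − (0.34560)/(-4.92800) = 2.87013

2.870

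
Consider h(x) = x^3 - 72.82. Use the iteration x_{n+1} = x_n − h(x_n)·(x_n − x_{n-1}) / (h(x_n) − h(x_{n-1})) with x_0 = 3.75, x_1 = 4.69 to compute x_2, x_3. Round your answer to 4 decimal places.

4.1244, 4.1700

h(3.75) = -20.085625, h(4.69) = 30.341709
x_2 = 4.690000 − 30.341709·(4.690000 − 3.750000) / (30.341709 − (-20.085625)) = 4.690000 − (28.521206)/(50.427334) = 4.124410
h(4.124410) = -2.660671
x_3 = 4.124410 − (-2.660671)·(4.124410 − 4.690000) / (-2.660671 − 30.341709) = 4.124410 − (1.504849)/(-33.002380) = 4.170008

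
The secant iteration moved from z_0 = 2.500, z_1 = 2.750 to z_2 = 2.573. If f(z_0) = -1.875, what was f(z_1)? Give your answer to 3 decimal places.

4.546

The secant line through (2.500, -1.875) and (2.750, f(z_1)) crosses zero at z_2 = 2.573.
So (2.500, -1.875), (2.750, f(z_1)), (2.573, 0) are collinear:
f(z_1) = -1.875 · (2.750 − 2.573) / (2.500 − 2.573) = -1.875 · (0.17700)/(-0.07300) = 4.54623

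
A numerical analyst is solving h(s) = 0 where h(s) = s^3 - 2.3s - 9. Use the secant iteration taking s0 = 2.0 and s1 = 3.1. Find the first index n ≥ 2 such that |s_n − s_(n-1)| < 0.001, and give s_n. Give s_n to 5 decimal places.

h(2.0) = -5.6000000, h(3.1) = 13.6610000
s2 = 3.1000000 − 13.6610000·(1.1000000)/(19.2610000) = 2.3198172;  |Δ| = 0.7801828
h(2.3198172) = -1.8513624
s3 = 2.3198172 − (-1.8513624)·(-0.7801828)/(-15.5123624) = 2.4129301;  |Δ| = 0.0931129
h(2.4129301) = -0.5011005
s4 = 2.4129301 − (-0.5011005)·(0.0931129)/(1.3502619) = 2.4474856;  |Δ| = 0.0345555
h(2.4474856) = 0.0316766
s5 = 2.4474856 − 0.0316766·(0.0345555)/(0.5327771) = 2.4454311;  |Δ| = 0.0020545
h(2.4454311) = -0.0004878
s6 = 2.4454311 − (-0.0004878)·(-0.0020545)/(-0.0321644) = 2.4454622;  |Δ| = 0.0000312
|s6 − s5| = 0.0000312 < 0.001

n = 6, s_n = 2.44546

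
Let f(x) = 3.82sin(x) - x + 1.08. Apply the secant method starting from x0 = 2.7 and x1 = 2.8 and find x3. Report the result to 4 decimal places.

f(2.7) = 0.012591, f(2.8) = -0.440345
x2 = 2.800000 − (-0.440345)·(2.800000 − 2.700000) / (-0.440345 − 0.012591) = 2.800000 − (-0.044035)/(-0.452936) = 2.702780
f(2.702780) = 0.000204
x3 = 2.702780 − 0.000204·(2.702780 − 2.800000) / (0.000204 − (-0.440345)) = 2.702780 − (-0.000020)/(0.440550) = 2.702825

2.7028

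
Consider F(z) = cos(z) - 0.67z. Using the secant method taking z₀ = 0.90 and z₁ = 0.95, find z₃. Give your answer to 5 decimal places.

F(0.90) = 0.0186100, F(0.95) = -0.0548169
z₂ = 0.9500000 − (-0.0548169)·(0.9500000 − 0.9000000) / (-0.0548169 − 0.0186100) = 0.9500000 − (-0.0027408)/(-0.0734269) = 0.9126724
F(0.9126724) = 0.0001431
z₃ = 0.9126724 − 0.0001431·(0.9126724 − 0.9500000) / (0.0001431 − (-0.0548169)) = 0.9126724 − (-0.0000053)/(0.0549600) = 0.9127696

0.91277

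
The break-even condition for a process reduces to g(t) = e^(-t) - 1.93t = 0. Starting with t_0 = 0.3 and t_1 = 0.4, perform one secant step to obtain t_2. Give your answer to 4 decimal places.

0.3614

g(0.3) = 0.161818, g(0.4) = -0.101680
t_2 = 0.400000 − (-0.101680)·(0.400000 − 0.300000) / (-0.101680 − 0.161818) = 0.400000 − (-0.010168)/(-0.263498) = 0.361412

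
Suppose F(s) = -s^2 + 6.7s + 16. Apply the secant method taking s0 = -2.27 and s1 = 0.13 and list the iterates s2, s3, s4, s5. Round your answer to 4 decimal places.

F(-2.27) = -4.361900, F(0.13) = 16.854100
s2 = 0.130000 − 16.854100·(0.130000 − (-2.270000)) / (16.854100 − (-4.361900)) = 0.130000 − (40.449840)/(21.216000) = -1.776572
F(-1.776572) = 0.940755
s3 = -1.776572 − 0.940755·(-1.776572 − 0.130000) / (0.940755 − 16.854100) = -1.776572 − (-1.793618)/(-15.913345) = -1.889284
F(-1.889284) = -0.227597
s4 = -1.889284 − (-0.227597)·(-1.889284 − (-1.776572)) / (-0.227597 − 0.940755) = -1.889284 − (0.025653)/(-1.168352) = -1.867328
F(-1.867328) = 0.001993
s5 = -1.867328 − 0.001993·(-1.867328 − (-1.889284)) / (0.001993 − (-0.227597)) = -1.867328 − (0.000044)/(0.229589) = -1.867518

-1.7766, -1.8893, -1.8673, -1.8675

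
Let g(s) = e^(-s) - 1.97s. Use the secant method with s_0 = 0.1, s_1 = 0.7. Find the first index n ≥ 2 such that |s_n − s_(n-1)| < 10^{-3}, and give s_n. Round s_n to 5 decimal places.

n = 4, s_n = 0.35568

g(0.1) = 0.7078374, g(0.7) = -0.8824147
s_2 = 0.7000000 − (-0.8824147)·(0.6000000)/(-1.5902521) = 0.3670661;  |Δ| = 0.3329339
g(0.3670661) = -0.0303564
s_3 = 0.3670661 − (-0.0303564)·(-0.3329339)/(0.8520583) = 0.3552046;  |Δ| = 0.0118615
g(0.3552046) = 0.0012769
s_4 = 0.3552046 − 0.0012769·(-0.0118615)/(0.0316333) = 0.3556834;  |Δ| = 0.0004788
|s_4 − s_3| = 0.0004788 < 10^{-3}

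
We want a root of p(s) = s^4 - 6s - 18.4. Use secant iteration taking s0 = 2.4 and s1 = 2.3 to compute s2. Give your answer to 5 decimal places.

p(2.4) = 0.3776000, p(2.3) = -4.2159000
s2 = 2.3000000 − (-4.2159000)·(2.3000000 − 2.4000000) / (-4.2159000 − 0.3776000) = 2.3000000 − (0.4215900)/(-4.5935000) = 2.3917797

2.39178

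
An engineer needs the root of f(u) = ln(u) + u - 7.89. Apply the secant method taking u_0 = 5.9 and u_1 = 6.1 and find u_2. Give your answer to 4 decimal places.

6.0843

f(5.9) = -0.215048, f(6.1) = 0.018289
u_2 = 6.100000 − 0.018289·(6.100000 − 5.900000) / (0.018289 − (-0.215048)) = 6.100000 − (0.003658)/(0.233336) = 6.084324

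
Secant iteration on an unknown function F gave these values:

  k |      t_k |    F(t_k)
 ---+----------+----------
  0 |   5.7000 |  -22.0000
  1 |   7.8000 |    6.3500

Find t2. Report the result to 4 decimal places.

7.3296

t2 = 7.8000 − 6.3500·(7.8000 − 5.7000) / (6.3500 − (-22.0000))
   = 7.8000 − (13.335000)/(28.350000) = 7.329630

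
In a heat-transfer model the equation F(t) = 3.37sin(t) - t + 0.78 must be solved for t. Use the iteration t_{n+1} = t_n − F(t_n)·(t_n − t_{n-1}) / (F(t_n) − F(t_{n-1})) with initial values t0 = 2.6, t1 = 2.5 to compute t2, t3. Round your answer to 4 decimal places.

F(2.6) = -0.082760, F(2.5) = 0.296851
t2 = 2.500000 − 0.296851·(2.500000 − 2.600000) / (0.296851 − (-0.082760)) = 2.500000 − (-0.029685)/(0.379612) = 2.578199
F(2.578199) = 0.001579
t3 = 2.578199 − 0.001579·(2.578199 − 2.500000) / (0.001579 − 0.296851) = 2.578199 − (0.000123)/(-0.295272) = 2.578617

2.5782, 2.5786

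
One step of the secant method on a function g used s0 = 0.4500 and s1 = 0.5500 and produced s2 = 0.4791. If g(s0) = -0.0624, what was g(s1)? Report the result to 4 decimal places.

0.1520

The secant line through (0.4500, -0.0624) and (0.5500, g(s1)) crosses zero at s2 = 0.4791.
So (0.4500, -0.0624), (0.5500, g(s1)), (0.4791, 0) are collinear:
g(s1) = -0.0624 · (0.5500 − 0.4791) / (0.4500 − 0.4791) = -0.0624 · (0.070900)/(-0.029100) = 0.152033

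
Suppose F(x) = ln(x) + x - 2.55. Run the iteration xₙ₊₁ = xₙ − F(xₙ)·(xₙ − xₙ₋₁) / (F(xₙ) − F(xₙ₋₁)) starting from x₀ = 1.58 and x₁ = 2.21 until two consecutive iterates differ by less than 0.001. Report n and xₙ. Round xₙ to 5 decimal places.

F(1.58) = -0.5125752, F(2.21) = 0.4529925
x₂ = 2.2100000 − 0.4529925·(0.6300000)/(0.9655677) = 1.9144378;  |Δ| = 0.2955622
F(1.9144378) = 0.0138618
x₃ = 1.9144378 − 0.0138618·(-0.2955622)/(-0.4391307) = 1.9051079;  |Δ| = 0.0093299
F(1.9051079) = -0.0003534
x₄ = 1.9051079 − (-0.0003534)·(-0.0093299)/(-0.0142152) = 1.9053399;  |Δ| = 0.0002319
|x₄ − x₃| = 0.0002319 < 0.001

n = 4, xₙ = 1.90534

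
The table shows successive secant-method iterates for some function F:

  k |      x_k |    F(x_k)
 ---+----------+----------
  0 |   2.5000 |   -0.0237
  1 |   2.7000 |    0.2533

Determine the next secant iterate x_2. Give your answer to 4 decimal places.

x_2 = 2.7000 − 0.2533·(2.7000 − 2.5000) / (0.2533 − (-0.0237))
   = 2.7000 − (0.050660)/(0.277000) = 2.517112

2.5171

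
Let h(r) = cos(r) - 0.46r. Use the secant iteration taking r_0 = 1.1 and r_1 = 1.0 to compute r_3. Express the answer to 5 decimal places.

1.06096

h(1.1) = -0.0524039, h(1.0) = 0.0803023
r_2 = 1.0000000 − 0.0803023·(1.0000000 − 1.1000000) / (0.0803023 − (-0.0524039)) = 1.0000000 − (-0.0080302)/(0.1327062) = 1.0605114
h(1.0605114) = 0.0005907
r_3 = 1.0605114 − 0.0005907·(1.0605114 − 1.0000000) / (0.0005907 − 0.0803023) = 1.0605114 − (0.0000357)/(-0.0797116) = 1.0609598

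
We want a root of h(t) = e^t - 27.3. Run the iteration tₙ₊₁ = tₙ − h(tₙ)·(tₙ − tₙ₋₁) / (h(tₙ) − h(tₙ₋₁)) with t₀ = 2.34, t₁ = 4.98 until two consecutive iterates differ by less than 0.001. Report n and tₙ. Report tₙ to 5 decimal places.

h(2.34) = -16.9187634, h(4.98) = 118.1743817
t₂ = 4.9800000 − 118.1743817·(2.6400000)/(135.0931451) = 2.6706277;  |Δ| = 2.3093723
h(2.6706277) = -12.8509640
t₃ = 2.6706277 − (-12.8509640)·(-2.3093723)/(-131.0253457) = 2.8971309;  |Δ| = 0.2265032
h(2.8971309) = -9.1779233
t₄ = 2.8971309 − (-9.1779233)·(0.2265032)/(3.6730407) = 3.4631004;  |Δ| = 0.5659695
h(3.4631004) = 4.6157752
t₅ = 3.4631004 − 4.6157752·(0.5659695)/(13.7936985) = 3.2737104;  |Δ| = 0.1893900
h(3.2737104) = -0.8908525
t₆ = 3.2737104 − (-0.8908525)·(-0.1893900)/(-5.5066276) = 3.3043496;  |Δ| = 0.0306392
h(3.3043496) = -0.0691746
t₇ = 3.3043496 − (-0.0691746)·(0.0306392)/(0.8216779) = 3.3069290;  |Δ| = 0.0025794
h(3.3069290) = 0.0011558
t₈ = 3.3069290 − 0.0011558·(0.0025794)/(0.0703304) = 3.3068866;  |Δ| = 0.0000424
|t₈ − t₇| = 0.0000424 < 0.001

n = 8, tₙ = 3.30689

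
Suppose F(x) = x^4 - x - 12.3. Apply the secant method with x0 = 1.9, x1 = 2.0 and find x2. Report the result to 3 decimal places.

1.941

F(1.9) = -1.16790, F(2.0) = 1.70000
x2 = 2.00000 − 1.70000·(2.00000 − 1.90000) / (1.70000 − (-1.16790)) = 2.00000 − (0.17000)/(2.86790) = 1.94072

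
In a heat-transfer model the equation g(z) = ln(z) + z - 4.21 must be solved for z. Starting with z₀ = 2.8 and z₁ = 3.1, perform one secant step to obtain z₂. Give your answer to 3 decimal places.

3.084

g(2.8) = -0.38038, g(3.1) = 0.02140
z₂ = 3.10000 − 0.02140·(3.10000 − 2.80000) / (0.02140 − (-0.38038)) = 3.10000 − (0.00642)/(0.40178) = 3.08402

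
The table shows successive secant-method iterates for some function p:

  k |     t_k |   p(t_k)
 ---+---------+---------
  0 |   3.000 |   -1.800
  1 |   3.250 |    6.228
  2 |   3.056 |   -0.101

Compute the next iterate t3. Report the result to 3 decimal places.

3.059

t3 = 3.056 − (-0.101)·(3.056 − 3.250) / (-0.101 − 6.228)
   = 3.056 − (0.01959)/(-6.32900) = 3.05910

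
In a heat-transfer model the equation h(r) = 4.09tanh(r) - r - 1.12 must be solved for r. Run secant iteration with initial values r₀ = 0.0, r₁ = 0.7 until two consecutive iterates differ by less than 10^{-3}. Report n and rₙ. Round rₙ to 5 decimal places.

h(0.0) = -1.1200000, h(0.7) = 0.6518642
r₂ = 0.7000000 − 0.6518642·(0.7000000)/(1.7718642) = 0.4424718;  |Δ| = 0.2575282
h(0.4424718) = 0.1377053
r₃ = 0.4424718 − 0.1377053·(-0.2575282)/(-0.5141589) = 0.3734990;  |Δ| = 0.0689729
h(0.3734990) = -0.0331709
r₄ = 0.3734990 − (-0.0331709)·(-0.0689729)/(-0.1708762) = 0.3868881;  |Δ| = 0.0133892
h(0.3868881) = 0.0009903
r₅ = 0.3868881 − 0.0009903·(0.0133892)/(0.0341612) = 0.3865000;  |Δ| = 0.0003881
|r₅ − r₄| = 0.0003881 < 10^{-3}

n = 5, rₙ = 0.38650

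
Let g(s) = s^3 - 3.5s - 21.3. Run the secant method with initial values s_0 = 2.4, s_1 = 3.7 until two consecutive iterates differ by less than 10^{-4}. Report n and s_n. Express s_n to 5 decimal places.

g(2.4) = -15.8760000, g(3.7) = 16.4030000
s_2 = 3.7000000 − 16.4030000·(1.3000000)/(32.2790000) = 3.0393878;  |Δ| = 0.6606122
g(3.0393878) = -3.8603621
s_3 = 3.0393878 − (-3.8603621)·(-0.6606122)/(-20.2633621) = 3.1652407;  |Δ| = 0.1258529
g(3.1652407) = -0.6665913
s_4 = 3.1652407 − (-0.6665913)·(0.1258529)/(3.1937708) = 3.1915082;  |Δ| = 0.0262675
g(3.1915082) = 0.0375453
s_5 = 3.1915082 − 0.0375453·(0.0262675)/(0.7041366) = 3.1901076;  |Δ| = 0.0014006
g(3.1901076) = -0.0003325
s_6 = 3.1901076 − (-0.0003325)·(-0.0014006)/(-0.0378778) = 3.1901199;  |Δ| = 0.0000123
|s_6 − s_5| = 0.0000123 < 10^{-4}

n = 6, s_n = 3.19012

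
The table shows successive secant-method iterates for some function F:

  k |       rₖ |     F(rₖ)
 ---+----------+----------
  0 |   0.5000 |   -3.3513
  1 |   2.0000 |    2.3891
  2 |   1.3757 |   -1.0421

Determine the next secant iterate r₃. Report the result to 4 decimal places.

r₃ = 1.3757 − (-1.0421)·(1.3757 − 2.0000) / (-1.0421 − 2.3891)
   = 1.3757 − (0.650583)/(-3.431200) = 1.565308

1.5653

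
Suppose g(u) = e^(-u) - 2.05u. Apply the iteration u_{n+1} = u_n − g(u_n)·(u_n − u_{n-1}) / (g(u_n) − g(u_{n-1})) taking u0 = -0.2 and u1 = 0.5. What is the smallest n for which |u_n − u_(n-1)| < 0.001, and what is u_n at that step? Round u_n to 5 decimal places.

g(-0.2) = 1.6314028, g(0.5) = -0.4184693
u2 = 0.5000000 − (-0.4184693)·(0.7000000)/(-2.0498721) = 0.3570991;  |Δ| = 0.1429009
g(0.3570991) = -0.0323500
u3 = 0.3570991 − (-0.0323500)·(-0.1429009)/(0.3861193) = 0.3451265;  |Δ| = 0.0119726
g(0.3451265) = 0.0006214
u4 = 0.3451265 − 0.0006214·(-0.0119726)/(0.0329714) = 0.3453522;  |Δ| = 0.0002256
|u4 − u3| = 0.0002256 < 0.001

n = 4, u_n = 0.34535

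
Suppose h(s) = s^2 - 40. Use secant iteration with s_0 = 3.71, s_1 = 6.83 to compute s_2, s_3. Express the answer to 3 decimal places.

6.199, 6.320

h(3.71) = -26.23590, h(6.83) = 6.64890
s_2 = 6.83000 − 6.64890·(6.83000 − 3.71000) / (6.64890 − (-26.23590)) = 6.83000 − (20.74457)/(32.88480) = 6.19917
h(6.19917) = -1.57023
s_3 = 6.19917 − (-1.57023)·(6.19917 − 6.83000) / (-1.57023 − 6.64890) = 6.19917 − (0.99054)/(-8.21913) = 6.31969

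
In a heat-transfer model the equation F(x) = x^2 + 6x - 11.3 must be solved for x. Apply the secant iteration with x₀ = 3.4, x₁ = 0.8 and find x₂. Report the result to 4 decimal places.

F(3.4) = 20.660000, F(0.8) = -5.860000
x₂ = 0.800000 − (-5.860000)·(0.800000 − 3.400000) / (-5.860000 − 20.660000) = 0.800000 − (15.236000)/(-26.520000) = 1.374510

1.3745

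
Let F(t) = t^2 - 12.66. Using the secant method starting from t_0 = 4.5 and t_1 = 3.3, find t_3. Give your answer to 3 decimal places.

3.559

F(4.5) = 7.59000, F(3.3) = -1.77000
t_2 = 3.30000 − (-1.77000)·(3.30000 − 4.50000) / (-1.77000 − 7.59000) = 3.30000 − (2.12400)/(-9.36000) = 3.52692
F(3.52692) = -0.22081
t_3 = 3.52692 − (-0.22081)·(3.52692 − 3.30000) / (-0.22081 − (-1.77000)) = 3.52692 − (-0.05011)/(1.54919) = 3.55927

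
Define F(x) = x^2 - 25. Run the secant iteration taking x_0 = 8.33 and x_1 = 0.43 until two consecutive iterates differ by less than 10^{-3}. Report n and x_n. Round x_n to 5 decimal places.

F(8.33) = 44.3889000, F(0.43) = -24.8151000
x_2 = 0.4300000 − (-24.8151000)·(-7.9000000)/(-69.2040000) = 3.2627740;  |Δ| = 2.8327740
F(3.2627740) = -14.3543060
x_3 = 3.2627740 − (-14.3543060)·(2.8327740)/(10.4607940) = 7.1499076;  |Δ| = 3.8871337
F(7.1499076) = 26.1211791
x_4 = 7.1499076 − 26.1211791·(3.8871337)/(40.4754851) = 4.6413147;  |Δ| = 2.5085929
F(4.6413147) = -3.4581976
x_5 = 4.6413147 − (-3.4581976)·(-2.5085929)/(-29.5793767) = 4.9346005;  |Δ| = 0.2932858
F(4.9346005) = -0.6497180
x_6 = 4.9346005 − (-0.6497180)·(0.2932858)/(2.8084795) = 5.0024497;  |Δ| = 0.0678492
F(5.0024497) = 0.0245027
x_7 = 5.0024497 − 0.0245027·(0.0678492)/(0.6742207) = 4.9999839;  |Δ| = 0.0024658
F(4.9999839) = -0.0001612
x_8 = 4.9999839 − (-0.0001612)·(-0.0024658)/(-0.0246639) = 5.0000000;  |Δ| = 0.0000161
|x_8 − x_7| = 0.0000161 < 10^{-3}

n = 8, x_n = 5.00000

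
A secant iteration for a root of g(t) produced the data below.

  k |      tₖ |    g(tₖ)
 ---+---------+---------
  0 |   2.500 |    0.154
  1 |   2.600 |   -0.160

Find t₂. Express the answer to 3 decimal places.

2.549

t₂ = 2.600 − (-0.160)·(2.600 − 2.500) / (-0.160 − 0.154)
   = 2.600 − (-0.01600)/(-0.31400) = 2.54904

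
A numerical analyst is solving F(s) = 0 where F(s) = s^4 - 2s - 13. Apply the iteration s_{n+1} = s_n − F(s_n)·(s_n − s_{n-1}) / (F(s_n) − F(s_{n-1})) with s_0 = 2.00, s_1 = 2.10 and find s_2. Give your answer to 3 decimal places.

F(2.00) = -1.00000, F(2.10) = 2.24810
s_2 = 2.10000 − 2.24810·(2.10000 − 2.00000) / (2.24810 − (-1.00000)) = 2.10000 − (0.22481)/(3.24810) = 2.03079

2.031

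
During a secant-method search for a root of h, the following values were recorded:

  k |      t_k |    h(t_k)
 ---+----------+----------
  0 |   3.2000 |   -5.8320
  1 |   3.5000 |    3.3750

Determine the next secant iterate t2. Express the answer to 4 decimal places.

t2 = 3.5000 − 3.3750·(3.5000 − 3.2000) / (3.3750 − (-5.8320))
   = 3.5000 − (1.012500)/(9.207000) = 3.390029

3.3900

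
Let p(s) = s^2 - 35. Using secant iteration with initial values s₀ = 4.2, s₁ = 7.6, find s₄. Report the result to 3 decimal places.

5.917

p(4.2) = -17.36000, p(7.6) = 22.76000
s₂ = 7.60000 − 22.76000·(7.60000 − 4.20000) / (22.76000 − (-17.36000)) = 7.60000 − (77.38400)/(40.12000) = 5.67119
p(5.67119) = -2.83764
s₃ = 5.67119 − (-2.83764)·(5.67119 − 7.60000) / (-2.83764 − 22.76000) = 5.67119 − (5.47329)/(-25.59764) = 5.88501
p(5.88501) = -0.36670
s₄ = 5.88501 − (-0.36670)·(5.88501 − 5.67119) / (-0.36670 − (-2.83764)) = 5.88501 − (-0.07841)/(2.47094) = 5.91674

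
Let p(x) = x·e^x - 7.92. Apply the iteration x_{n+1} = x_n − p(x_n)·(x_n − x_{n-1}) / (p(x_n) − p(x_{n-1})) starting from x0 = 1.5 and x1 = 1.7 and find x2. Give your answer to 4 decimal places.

p(1.5) = -1.197466, p(1.7) = 1.385711
x2 = 1.700000 − 1.385711·(1.700000 − 1.500000) / (1.385711 − (-1.197466)) = 1.700000 − (0.277142)/(2.583177) = 1.592713

1.5927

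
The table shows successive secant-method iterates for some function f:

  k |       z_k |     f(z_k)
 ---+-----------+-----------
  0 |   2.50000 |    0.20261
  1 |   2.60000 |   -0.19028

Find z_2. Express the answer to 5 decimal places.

2.55157

z_2 = 2.60000 − (-0.19028)·(2.60000 − 2.50000) / (-0.19028 − 0.20261)
   = 2.60000 − (-0.0190280)/(-0.3928900) = 2.5515691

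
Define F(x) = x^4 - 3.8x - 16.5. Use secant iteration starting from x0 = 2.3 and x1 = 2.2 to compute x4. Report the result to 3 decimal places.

F(2.3) = 2.74410, F(2.2) = -1.43440
x2 = 2.20000 − (-1.43440)·(2.20000 − 2.30000) / (-1.43440 − 2.74410) = 2.20000 − (0.14344)/(-4.17850) = 2.23433
F(2.23433) = -0.06817
x3 = 2.23433 − (-0.06817)·(2.23433 − 2.20000) / (-0.06817 − (-1.43440)) = 2.23433 − (-0.00234)/(1.36623) = 2.23604
F(2.23604) = 0.00183
x4 = 2.23604 − 0.00183·(2.23604 − 2.23433) / (0.00183 − (-0.06817)) = 2.23604 − (0.00000)/(0.07000) = 2.23600

2.236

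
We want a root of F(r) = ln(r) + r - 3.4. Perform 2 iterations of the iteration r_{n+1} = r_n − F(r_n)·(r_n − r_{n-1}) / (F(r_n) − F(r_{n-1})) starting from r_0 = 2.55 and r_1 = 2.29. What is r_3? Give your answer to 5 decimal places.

2.48838

F(2.55) = 0.0860934, F(2.29) = -0.2814482
r_2 = 2.2900000 − (-0.2814482)·(2.2900000 − 2.5500000) / (-0.2814482 − 0.0860934) = 2.2900000 − (0.0731765)/(-0.3675415) = 2.4890973
F(2.4890973) = 0.0010174
r_3 = 2.4890973 − 0.0010174·(2.4890973 − 2.2900000) / (0.0010174 − (-0.2814482)) = 2.4890973 − (0.0002026)/(0.2824656) = 2.4883802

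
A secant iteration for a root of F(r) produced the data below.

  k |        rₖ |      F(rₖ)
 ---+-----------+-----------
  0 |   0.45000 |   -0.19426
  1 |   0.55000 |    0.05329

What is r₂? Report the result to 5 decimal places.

r₂ = 0.55000 − 0.05329·(0.55000 − 0.45000) / (0.05329 − (-0.19426))
   = 0.55000 − (0.0053290)/(0.2475500) = 0.5284730

0.52847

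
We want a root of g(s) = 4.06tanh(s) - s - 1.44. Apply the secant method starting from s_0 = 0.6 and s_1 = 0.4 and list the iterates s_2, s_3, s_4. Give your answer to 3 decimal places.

g(0.6) = 0.14042, g(0.4) = -0.29741
s_2 = 0.40000 − (-0.29741)·(0.40000 − 0.60000) / (-0.29741 − 0.14042) = 0.40000 − (0.05948)/(-0.43783) = 0.53586
g(0.53586) = 0.01291
s_3 = 0.53586 − 0.01291·(0.53586 − 0.40000) / (0.01291 − (-0.29741)) = 0.53586 − (0.00175)/(0.31032) = 0.53020
g(0.53020) = 0.00107
s_4 = 0.53020 − 0.00107·(0.53020 − 0.53586) / (0.00107 − 0.01291) = 0.53020 − (-0.00001)/(-0.01184) = 0.52969

0.536, 0.530, 0.530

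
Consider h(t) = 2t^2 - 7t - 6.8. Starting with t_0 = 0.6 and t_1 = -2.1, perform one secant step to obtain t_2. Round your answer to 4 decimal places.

-0.4280

h(0.6) = -10.280000, h(-2.1) = 16.720000
t_2 = -2.100000 − 16.720000·(-2.100000 − 0.600000) / (16.720000 − (-10.280000)) = -2.100000 − (-45.144000)/(27.000000) = -0.428000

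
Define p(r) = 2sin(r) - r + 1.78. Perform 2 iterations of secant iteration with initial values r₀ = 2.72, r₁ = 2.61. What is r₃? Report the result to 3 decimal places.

p(2.72) = -0.12157, p(2.61) = 0.18381
r₂ = 2.61000 − 0.18381·(2.61000 − 2.72000) / (0.18381 − (-0.12157)) = 2.61000 − (-0.02022)/(0.30539) = 2.67621
p(2.67621) = 0.00132
r₃ = 2.67621 − 0.00132·(2.67621 − 2.61000) / (0.00132 − 0.18381) = 2.67621 − (0.00009)/(-0.18249) = 2.67669

2.677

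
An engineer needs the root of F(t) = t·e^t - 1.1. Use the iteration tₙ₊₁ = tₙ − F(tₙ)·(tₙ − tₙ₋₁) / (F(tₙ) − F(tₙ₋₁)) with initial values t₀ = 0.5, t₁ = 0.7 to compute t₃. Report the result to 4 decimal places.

0.6017

F(0.5) = -0.275639, F(0.7) = 0.309627
t₂ = 0.700000 − 0.309627·(0.700000 − 0.500000) / (0.309627 − (-0.275639)) = 0.700000 − (0.061925)/(0.585266) = 0.594193
F(0.594193) = -0.023579
t₃ = 0.594193 − (-0.023579)·(0.594193 − 0.700000) / (-0.023579 − 0.309627) = 0.594193 − (0.002495)/(-0.333206) = 0.601680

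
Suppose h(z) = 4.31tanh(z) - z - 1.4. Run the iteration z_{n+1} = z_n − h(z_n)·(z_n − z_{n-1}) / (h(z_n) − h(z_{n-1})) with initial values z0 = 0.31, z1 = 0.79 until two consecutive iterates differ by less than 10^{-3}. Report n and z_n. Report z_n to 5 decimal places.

n = 5, z_n = 0.46253

h(0.31) = -0.4151161, h(0.79) = 0.6477429
z2 = 0.7900000 − 0.6477429·(0.4800000)/(1.0628591) = 0.4974715;  |Δ| = 0.2925285
h(0.4974715) = 0.0856728
z3 = 0.4974715 − 0.0856728·(-0.2925285)/(-0.5620702) = 0.4528832;  |Δ| = 0.0445882
h(0.4528832) = -0.0242962
z4 = 0.4528832 − (-0.0242962)·(-0.0445882)/(-0.1099690) = 0.4627344;  |Δ| = 0.0098512
h(0.4627344) = 0.0005226
z5 = 0.4627344 − 0.0005226·(0.0098512)/(0.0248188) = 0.4625270;  |Δ| = 0.0002074
|z5 − z4| = 0.0002074 < 10^{-3}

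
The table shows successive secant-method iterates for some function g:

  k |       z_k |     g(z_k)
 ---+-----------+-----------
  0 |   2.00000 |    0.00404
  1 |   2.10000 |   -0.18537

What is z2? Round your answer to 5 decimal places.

2.00213

z2 = 2.10000 − (-0.18537)·(2.10000 − 2.00000) / (-0.18537 − 0.00404)
   = 2.10000 − (-0.0185370)/(-0.1894100) = 2.0021329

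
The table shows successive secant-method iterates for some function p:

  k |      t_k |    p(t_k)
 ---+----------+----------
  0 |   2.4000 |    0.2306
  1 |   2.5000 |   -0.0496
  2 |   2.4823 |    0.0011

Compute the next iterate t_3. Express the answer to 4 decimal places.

2.4827

t_3 = 2.4823 − 0.0011·(2.4823 − 2.5000) / (0.0011 − (-0.0496))
   = 2.4823 − (-0.000019)/(0.050700) = 2.482684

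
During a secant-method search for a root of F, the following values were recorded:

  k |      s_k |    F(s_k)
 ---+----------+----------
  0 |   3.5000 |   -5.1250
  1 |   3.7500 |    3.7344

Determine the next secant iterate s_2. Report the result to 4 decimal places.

3.6446

s_2 = 3.7500 − 3.7344·(3.7500 − 3.5000) / (3.7344 − (-5.1250))
   = 3.7500 − (0.933600)/(8.859400) = 3.644620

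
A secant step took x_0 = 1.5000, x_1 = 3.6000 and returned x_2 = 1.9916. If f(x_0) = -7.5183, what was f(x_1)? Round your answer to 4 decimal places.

The secant line through (1.5000, -7.5183) and (3.6000, f(x_1)) crosses zero at x_2 = 1.9916.
So (1.5000, -7.5183), (3.6000, f(x_1)), (1.9916, 0) are collinear:
f(x_1) = -7.5183 · (3.6000 − 1.9916) / (1.5000 − 1.9916) = -7.5183 · (1.608400)/(-0.491600) = 24.598116

24.5981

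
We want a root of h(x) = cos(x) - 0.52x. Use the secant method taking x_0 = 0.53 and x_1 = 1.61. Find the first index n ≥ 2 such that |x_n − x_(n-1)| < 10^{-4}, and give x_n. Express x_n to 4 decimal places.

h(0.53) = 0.587207, h(1.61) = -0.876394
x_2 = 1.610000 − (-0.876394)·(1.080000)/(-1.463601) = 0.963304;  |Δ| = 0.646696
h(0.963304) = 0.069893
x_3 = 0.963304 − 0.069893·(-0.646696)/(0.946286) = 1.011069;  |Δ| = 0.047765
h(1.011069) = 0.005200
x_4 = 1.011069 − 0.005200·(0.047765)/(-0.064693) = 1.014908;  |Δ| = 0.003839
h(1.014908) = -0.000054
x_5 = 1.014908 − (-0.000054)·(0.003839)/(-0.005254) = 1.014868;  |Δ| = 0.000039
|x_5 − x_4| = 0.000039 < 10^{-4}

n = 5, x_n = 1.0149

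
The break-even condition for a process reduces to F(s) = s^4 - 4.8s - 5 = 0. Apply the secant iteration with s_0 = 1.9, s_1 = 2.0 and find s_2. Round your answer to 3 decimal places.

F(1.9) = -1.08790, F(2.0) = 1.40000
s_2 = 2.00000 − 1.40000·(2.00000 − 1.90000) / (1.40000 − (-1.08790)) = 2.00000 − (0.14000)/(2.48790) = 1.94373

1.944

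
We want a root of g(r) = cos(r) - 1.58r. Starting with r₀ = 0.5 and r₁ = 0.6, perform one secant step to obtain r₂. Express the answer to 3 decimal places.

g(0.5) = 0.08758, g(0.6) = -0.12266
r₂ = 0.60000 − (-0.12266)·(0.60000 − 0.50000) / (-0.12266 − 0.08758) = 0.60000 − (-0.01227)/(-0.21025) = 0.54166

0.542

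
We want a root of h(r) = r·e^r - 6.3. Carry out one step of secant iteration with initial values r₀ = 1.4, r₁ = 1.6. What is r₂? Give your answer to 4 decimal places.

h(1.4) = -0.622720, h(1.6) = 1.624852
r₂ = 1.600000 − 1.624852·(1.600000 − 1.400000) / (1.624852 − (-0.622720)) = 1.600000 − (0.324970)/(2.247572) = 1.455413

1.4554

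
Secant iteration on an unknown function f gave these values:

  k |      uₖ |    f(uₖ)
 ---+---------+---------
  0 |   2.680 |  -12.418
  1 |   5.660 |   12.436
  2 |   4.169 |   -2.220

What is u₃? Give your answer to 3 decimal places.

u₃ = 4.169 − (-2.220)·(4.169 − 5.660) / (-2.220 − 12.436)
   = 4.169 − (3.31002)/(-14.65600) = 4.39485

4.395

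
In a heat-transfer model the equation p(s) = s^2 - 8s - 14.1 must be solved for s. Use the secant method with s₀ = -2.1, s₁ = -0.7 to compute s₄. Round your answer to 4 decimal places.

p(-2.1) = 7.110000, p(-0.7) = -8.010000
s₂ = -0.700000 − (-8.010000)·(-0.700000 − (-2.100000)) / (-8.010000 − 7.110000) = -0.700000 − (-11.214000)/(-15.120000) = -1.441667
p(-1.441667) = -0.488264
s₃ = -1.441667 − (-0.488264)·(-1.441667 − (-0.700000)) / (-0.488264 − (-8.010000)) = -1.441667 − (0.362129)/(7.521736) = -1.489811
p(-1.489811) = 0.038025
s₄ = -1.489811 − 0.038025·(-1.489811 − (-1.441667)) / (0.038025 − (-0.488264)) = -1.489811 − (-0.001831)/(0.526289) = -1.486333

-1.4863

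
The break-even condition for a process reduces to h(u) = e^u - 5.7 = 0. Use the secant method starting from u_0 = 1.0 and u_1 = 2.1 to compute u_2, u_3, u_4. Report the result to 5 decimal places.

1.60205, 1.71660, 1.74216

h(1.0) = -2.9817182, h(2.1) = 2.4661699
u_2 = 2.1000000 − 2.4661699·(2.1000000 − 1.0000000) / (2.4661699 − (-2.9817182)) = 2.1000000 − (2.7127869)/(5.4478881) = 1.6020480
h(1.6020480) = -0.7368135
u_3 = 1.6020480 − (-0.7368135)·(1.6020480 − 2.1000000) / (-0.7368135 − 2.4661699) = 1.6020480 − (0.3668978)/(-3.2029834) = 1.7165967
h(1.7165967) = -0.1344449
u_4 = 1.7165967 − (-0.1344449)·(1.7165967 − 1.6020480) / (-0.1344449 − (-0.7368135)) = 1.7165967 − (-0.0154005)/(0.6023686) = 1.7421633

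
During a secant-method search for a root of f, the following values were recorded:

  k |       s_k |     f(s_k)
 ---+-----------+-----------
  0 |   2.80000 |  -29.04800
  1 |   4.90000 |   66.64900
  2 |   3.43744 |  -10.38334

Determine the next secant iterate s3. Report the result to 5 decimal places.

3.63458

s3 = 3.43744 − (-10.38334)·(3.43744 − 4.90000) / (-10.38334 − 66.64900)
   = 3.43744 − (15.1862578)/(-77.0323400) = 3.6345813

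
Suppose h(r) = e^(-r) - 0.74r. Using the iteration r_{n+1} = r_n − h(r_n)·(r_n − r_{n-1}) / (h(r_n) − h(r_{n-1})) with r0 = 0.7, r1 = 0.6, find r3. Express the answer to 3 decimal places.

h(0.7) = -0.02141, h(0.6) = 0.10481
r2 = 0.60000 − 0.10481·(0.60000 − 0.70000) / (0.10481 − (-0.02141)) = 0.60000 − (-0.01048)/(0.12623) = 0.68303
h(0.68303) = -0.00036
r3 = 0.68303 − (-0.00036)·(0.68303 − 0.60000) / (-0.00036 − 0.10481) = 0.68303 − (-0.00003)/(-0.10518) = 0.68275

0.683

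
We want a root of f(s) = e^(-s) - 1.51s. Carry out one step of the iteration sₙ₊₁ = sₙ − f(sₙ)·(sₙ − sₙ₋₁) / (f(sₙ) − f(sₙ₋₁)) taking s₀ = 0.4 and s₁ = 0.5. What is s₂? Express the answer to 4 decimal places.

0.4309

f(0.4) = 0.066320, f(0.5) = -0.148469
s₂ = 0.500000 − (-0.148469)·(0.500000 − 0.400000) / (-0.148469 − 0.066320) = 0.500000 − (-0.014847)/(-0.214789) = 0.430877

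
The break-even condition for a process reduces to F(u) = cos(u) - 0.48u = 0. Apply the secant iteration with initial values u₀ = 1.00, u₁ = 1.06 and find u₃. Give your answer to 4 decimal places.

F(1.00) = 0.060302, F(1.06) = -0.019928
u₂ = 1.060000 − (-0.019928)·(1.060000 − 1.000000) / (-0.019928 − 0.060302) = 1.060000 − (-0.001196)/(-0.080230) = 1.045097
F(1.045097) = 0.000172
u₃ = 1.045097 − 0.000172·(1.045097 − 1.060000) / (0.000172 − (-0.019928)) = 1.045097 − (-0.000003)/(0.020099) = 1.045224

1.0452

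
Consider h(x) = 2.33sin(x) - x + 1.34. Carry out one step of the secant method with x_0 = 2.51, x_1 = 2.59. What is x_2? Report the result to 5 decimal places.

2.58012

h(2.51) = 0.2057040, h(2.59) = -0.0289767
x_2 = 2.5900000 − (-0.0289767)·(2.5900000 − 2.5100000) / (-0.0289767 − 0.2057040) = 2.5900000 − (-0.0023181)/(-0.2346807) = 2.5801222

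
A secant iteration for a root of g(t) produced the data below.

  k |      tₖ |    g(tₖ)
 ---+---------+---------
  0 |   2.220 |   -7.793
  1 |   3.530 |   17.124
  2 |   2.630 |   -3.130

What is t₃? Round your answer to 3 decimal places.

t₃ = 2.630 − (-3.130)·(2.630 − 3.530) / (-3.130 − 17.124)
   = 2.630 − (2.81700)/(-20.25400) = 2.76908

2.769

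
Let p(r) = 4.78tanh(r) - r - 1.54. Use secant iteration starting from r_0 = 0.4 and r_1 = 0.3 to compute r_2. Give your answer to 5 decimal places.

0.43826

p(0.4) = -0.1238440, p(0.3) = -0.4475257
r_2 = 0.3000000 − (-0.4475257)·(0.3000000 − 0.4000000) / (-0.4475257 − (-0.1238440)) = 0.3000000 − (0.0447526)/(-0.3236818) = 0.4382610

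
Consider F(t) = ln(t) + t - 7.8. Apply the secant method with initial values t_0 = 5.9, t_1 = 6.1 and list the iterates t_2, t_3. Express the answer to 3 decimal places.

F(5.9) = -0.12505, F(6.1) = 0.10829
t_2 = 6.10000 − 0.10829·(6.10000 − 5.90000) / (0.10829 − (-0.12505)) = 6.10000 − (0.02166)/(0.23334) = 6.00718
F(6.00718) = 0.00014
t_3 = 6.00718 − 0.00014·(6.00718 − 6.10000) / (0.00014 − 0.10829) = 6.00718 − (-0.00001)/(-0.10815) = 6.00706

6.007, 6.007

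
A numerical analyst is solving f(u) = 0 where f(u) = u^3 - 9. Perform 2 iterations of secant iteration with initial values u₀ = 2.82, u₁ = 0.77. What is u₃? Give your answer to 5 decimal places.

f(2.82) = 13.4257680, f(0.77) = -8.5434670
u₂ = 0.7700000 − (-8.5434670)·(0.7700000 − 2.8200000) / (-8.5434670 − 13.4257680) = 0.7700000 − (17.5141073)/(-21.9692350) = 1.5672106
f(1.5672106) = -5.1506970
u₃ = 1.5672106 − (-5.1506970)·(1.5672106 − 0.7700000) / (-5.1506970 − (-8.5434670)) = 1.5672106 − (-4.1061904)/(3.3927700) = 2.7774873

2.77749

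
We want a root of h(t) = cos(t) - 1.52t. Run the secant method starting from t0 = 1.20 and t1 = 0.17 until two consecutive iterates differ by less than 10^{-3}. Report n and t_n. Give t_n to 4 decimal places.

n = 5, t_n = 0.5581

h(1.20) = -1.461642, h(0.17) = 0.727185
t2 = 0.170000 − 0.727185·(-1.030000)/(2.188827) = 0.512193;  |Δ| = 0.342193
h(0.512193) = 0.093139
t3 = 0.512193 − 0.093139·(0.342193)/(-0.634045) = 0.562460;  |Δ| = 0.050267
h(0.562460) = -0.008993
t4 = 0.562460 − (-0.008993)·(0.050267)/(-0.102132) = 0.558034;  |Δ| = 0.004426
h(0.558034) = 0.000087
t5 = 0.558034 − 0.000087·(-0.004426)/(0.009079) = 0.558076;  |Δ| = 0.000042
|t5 − t4| = 0.000042 < 10^{-3}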